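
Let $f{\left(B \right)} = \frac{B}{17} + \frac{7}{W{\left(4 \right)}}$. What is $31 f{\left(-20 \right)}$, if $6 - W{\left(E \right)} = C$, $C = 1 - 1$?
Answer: $- \frac{31}{102} \approx -0.30392$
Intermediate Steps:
$C = 0$ ($C = 1 - 1 = 0$)
$W{\left(E \right)} = 6$ ($W{\left(E \right)} = 6 - 0 = 6 + 0 = 6$)
$f{\left(B \right)} = \frac{7}{6} + \frac{B}{17}$ ($f{\left(B \right)} = \frac{B}{17} + \frac{7}{6} = \frac{7}{6} + \frac{B}{17}$)
$31 f{\left(-20 \right)} = 31 \left(\frac{7}{6} + \frac{1}{17} \left(-20\right)\right) = 31 \left(\frac{7}{6} - \frac{20}{17}\right) = 31 \left(- \frac{1}{102}\right) = - \frac{31}{102}$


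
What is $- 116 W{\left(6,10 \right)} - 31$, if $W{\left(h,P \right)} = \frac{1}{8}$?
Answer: $- \frac{91}{2} \approx -45.5$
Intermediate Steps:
$W{\left(h,P \right)} = \frac{1}{8}$
$- 116 W{\left(6,10 \right)} - 31 = \left(-116\right) \frac{1}{8} - 31 = - \frac{29}{2} - 31 = - \frac{91}{2}$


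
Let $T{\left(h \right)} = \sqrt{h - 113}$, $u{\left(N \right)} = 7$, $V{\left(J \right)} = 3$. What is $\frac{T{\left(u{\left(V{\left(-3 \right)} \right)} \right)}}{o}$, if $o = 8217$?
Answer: $\frac{i \sqrt{106}}{8217} \approx 0.001253 i$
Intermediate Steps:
$T{\left(h \right)} = \sqrt{-113 + h}$
$\frac{T{\left(u{\left(V{\left(-3 \right)} \right)} \right)}}{o} = \frac{\sqrt{-113 + 7}}{8217} = \sqrt{-106} \cdot \frac{1}{8217} = i \sqrt{106} \cdot \frac{1}{8217} = \frac{i \sqrt{106}}{8217}$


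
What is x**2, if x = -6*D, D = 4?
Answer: 576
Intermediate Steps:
x = -24 (x = -6*4 = -24)
x**2 = (-24)**2 = 576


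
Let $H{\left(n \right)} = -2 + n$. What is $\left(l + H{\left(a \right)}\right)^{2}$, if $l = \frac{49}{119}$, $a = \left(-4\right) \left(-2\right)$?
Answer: $\frac{11881}{289} \approx 41.111$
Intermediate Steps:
$a = 8$
$l = \frac{7}{17}$ ($l = 49 \cdot \frac{1}{119} = \frac{7}{17} \approx 0.41176$)
$\left(l + H{\left(a \right)}\right)^{2} = \left(\frac{7}{17} + \left(-2 + 8\right)\right)^{2} = \left(\frac{7}{17} + 6\right)^{2} = \left(\frac{109}{17}\right)^{2} = \frac{11881}{289}$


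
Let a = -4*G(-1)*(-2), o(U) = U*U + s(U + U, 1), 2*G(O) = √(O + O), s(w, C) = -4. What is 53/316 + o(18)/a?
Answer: 53/316 - 40*I*√2 ≈ 0.16772 - 56.569*I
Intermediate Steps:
G(O) = √2*√O/2 (G(O) = √(O + O)/2 = √(2*O)/2 = (√2*√O)/2 = √2*√O/2)
o(U) = -4 + U² (o(U) = U*U - 4 = U² - 4 = -4 + U²)
a = 4*I*√2 (a = -2*√2*√(-1)*(-2) = -2*√2*I*(-2) = -2*I*√2*(-2) = 4*I*√2 ≈ 5.6569*I)
53/316 + o(18)/a = 53/316 + (-4 + 18²)/((4*I*√2)) = 53*(1/316) + (-4 + 324)*(-I*√2/8) = 53/316 + 320*(-I*√2/8) = 53/316 - 40*I*√2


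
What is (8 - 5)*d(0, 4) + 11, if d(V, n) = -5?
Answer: -4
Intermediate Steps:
(8 - 5)*d(0, 4) + 11 = (8 - 5)*(-5) + 11 = 3*(-5) + 11 = -15 + 11 = -4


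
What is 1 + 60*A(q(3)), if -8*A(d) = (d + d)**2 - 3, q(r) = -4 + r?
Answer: -13/2 ≈ -6.5000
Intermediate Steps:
A(d) = 3/8 - d**2/2 (A(d) = -((d + d)**2 - 3)/8 = -((2*d)**2 - 3)/8 = -(4*d**2 - 3)/8 = -(-3 + 4*d**2)/8 = 3/8 - d**2/2)
1 + 60*A(q(3)) = 1 + 60*(3/8 - (-4 + 3)**2/2) = 1 + 60*(3/8 - 1/2*(-1)**2) = 1 + 60*(3/8 - 1/2*1) = 1 + 60*(3/8 - 1/2) = 1 + 60*(-1/8) = 1 - 15/2 = -13/2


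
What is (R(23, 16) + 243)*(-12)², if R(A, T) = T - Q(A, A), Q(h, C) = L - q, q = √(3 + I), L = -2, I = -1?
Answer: 37584 + 144*√2 ≈ 37788.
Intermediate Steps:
q = √2 (q = √(3 - 1) = √2 ≈ 1.4142)
Q(h, C) = -2 - √2
R(A, T) = 2 + T + √2 (R(A, T) = T - (-2 - √2) = T + (2 + √2) = 2 + T + √2)
(R(23, 16) + 243)*(-12)² = ((2 + 16 + √2) + 243)*(-12)² = ((18 + √2) + 243)*144 = (261 + √2)*144 = 37584 + 144*√2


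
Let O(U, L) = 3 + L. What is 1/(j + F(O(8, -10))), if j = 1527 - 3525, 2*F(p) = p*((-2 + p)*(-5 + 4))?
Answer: -2/4059 ≈ -0.00049273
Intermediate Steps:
F(p) = p*(2 - p)/2 (F(p) = (p*((-2 + p)*(-5 + 4)))/2 = (p*((-2 + p)*(-1)))/2 = (p*(2 - p))/2 = p*(2 - p)/2)
j = -1998
1/(j + F(O(8, -10))) = 1/(-1998 + (3 - 10)*(2 - (3 - 10))/2) = 1/(-1998 + (1/2)*(-7)*(2 - 1*(-7))) = 1/(-1998 + (1/2)*(-7)*(2 + 7)) = 1/(-1998 + (1/2)*(-7)*9) = 1/(-1998 - 63/2) = 1/(-4059/2) = -2/4059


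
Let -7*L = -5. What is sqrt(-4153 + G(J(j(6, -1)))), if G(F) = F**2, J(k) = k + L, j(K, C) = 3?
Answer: I*sqrt(202821)/7 ≈ 64.337*I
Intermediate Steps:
L = 5/7 (L = -1/7*(-5) = 5/7 ≈ 0.71429)
J(k) = 5/7 + k (J(k) = k + 5/7 = 5/7 + k)
sqrt(-4153 + G(J(j(6, -1)))) = sqrt(-4153 + (5/7 + 3)**2) = sqrt(-4153 + (26/7)**2) = sqrt(-4153 + 676/49) = sqrt(-202821/49) = I*sqrt(202821)/7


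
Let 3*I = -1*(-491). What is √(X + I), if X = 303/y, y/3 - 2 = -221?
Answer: √869722/73 ≈ 12.775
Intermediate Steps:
y = -657 (y = 6 + 3*(-221) = 6 - 663 = -657)
I = 491/3 (I = (-1*(-491))/3 = (⅓)*491 = 491/3 ≈ 163.67)
X = -101/219 (X = 303/(-657) = 303*(-1/657) = -101/219 ≈ -0.46119)
√(X + I) = √(-101/219 + 491/3) = √(11914/73) = √869722/73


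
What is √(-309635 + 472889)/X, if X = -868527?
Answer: -13*√966/868527 ≈ -0.00046521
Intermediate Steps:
√(-309635 + 472889)/X = √(-309635 + 472889)/(-868527) = √163254*(-1/868527) = (13*√966)*(-1/868527) = -13*√966/868527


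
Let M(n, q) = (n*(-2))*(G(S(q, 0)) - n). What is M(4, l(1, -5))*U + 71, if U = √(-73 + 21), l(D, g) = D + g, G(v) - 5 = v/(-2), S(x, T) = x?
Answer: 71 - 48*I*√13 ≈ 71.0 - 173.07*I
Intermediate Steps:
G(v) = 5 - v/2 (G(v) = 5 + v/(-2) = 5 + v*(-½) = 5 - v/2)
M(n, q) = -2*n*(5 - n - q/2) (M(n, q) = (n*(-2))*((5 - q/2) - n) = (-2*n)*(5 - n - q/2) = -2*n*(5 - n - q/2))
U = 2*I*√13 (U = √(-52) = 2*I*√13 ≈ 7.2111*I)
M(4, l(1, -5))*U + 71 = (4*(-10 + (1 - 5) + 2*4))*(2*I*√13) + 71 = (4*(-10 - 4 + 8))*(2*I*√13) + 71 = (4*(-6))*(2*I*√13) + 71 = -48*I*√13 + 71 = 71 - 48*I*√13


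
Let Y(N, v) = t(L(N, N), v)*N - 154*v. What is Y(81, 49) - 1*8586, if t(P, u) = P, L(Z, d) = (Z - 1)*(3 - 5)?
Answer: -29092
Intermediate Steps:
L(Z, d) = 2 - 2*Z (L(Z, d) = (-1 + Z)*(-2) = 2 - 2*Z)
Y(N, v) = -154*v + N*(2 - 2*N) (Y(N, v) = (2 - 2*N)*N - 154*v = N*(2 - 2*N) - 154*v = -154*v + N*(2 - 2*N))
Y(81, 49) - 1*8586 = (-154*49 - 2*81² + 2*81) - 1*8586 = (-7546 - 2*6561 + 162) - 8586 = (-7546 - 13122 + 162) - 8586 = -20506 - 8586 = -29092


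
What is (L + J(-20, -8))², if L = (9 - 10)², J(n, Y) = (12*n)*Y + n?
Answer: 3613801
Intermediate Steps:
J(n, Y) = n + 12*Y*n (J(n, Y) = 12*Y*n + n = n + 12*Y*n)
L = 1 (L = (-1)² = 1)
(L + J(-20, -8))² = (1 - 20*(1 + 12*(-8)))² = (1 - 20*(1 - 96))² = (1 - 20*(-95))² = (1 + 1900)² = 1901² = 3613801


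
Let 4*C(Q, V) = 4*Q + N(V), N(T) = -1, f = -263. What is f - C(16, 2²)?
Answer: -1115/4 ≈ -278.75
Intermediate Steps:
C(Q, V) = -¼ + Q (C(Q, V) = (4*Q - 1)/4 = (-1 + 4*Q)/4 = -¼ + Q)
f - C(16, 2²) = -263 - (-¼ + 16) = -263 - 1*63/4 = -263 - 63/4 = -1115/4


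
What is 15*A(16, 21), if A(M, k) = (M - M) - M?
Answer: -240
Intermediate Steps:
A(M, k) = -M (A(M, k) = 0 - M = -M)
15*A(16, 21) = 15*(-1*16) = 15*(-16) = -240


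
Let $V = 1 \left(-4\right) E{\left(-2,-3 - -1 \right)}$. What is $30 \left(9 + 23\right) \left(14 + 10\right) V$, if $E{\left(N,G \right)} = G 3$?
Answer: $552960$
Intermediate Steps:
$E{\left(N,G \right)} = 3 G$
$V = 24$ ($V = 1 \left(-4\right) 3 \left(-3 - -1\right) = - 4 \cdot 3 \left(-3 + 1\right) = - 4 \cdot 3 \left(-2\right) = \left(-4\right) \left(-6\right) = 24$)
$30 \left(9 + 23\right) \left(14 + 10\right) V = 30 \left(9 + 23\right) \left(14 + 10\right) 24 = 30 \cdot 32 \cdot 24 \cdot 24 = 30 \cdot 768 \cdot 24 = 23040 \cdot 24 = 552960$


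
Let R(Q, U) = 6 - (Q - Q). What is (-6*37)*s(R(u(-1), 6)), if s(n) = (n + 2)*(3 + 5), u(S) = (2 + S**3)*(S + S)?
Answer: -14208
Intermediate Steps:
u(S) = 2*S*(2 + S**3) (u(S) = (2 + S**3)*(2*S) = 2*S*(2 + S**3))
R(Q, U) = 6 (R(Q, U) = 6 - 1*0 = 6 + 0 = 6)
s(n) = 16 + 8*n (s(n) = (2 + n)*8 = 16 + 8*n)
(-6*37)*s(R(u(-1), 6)) = (-6*37)*(16 + 8*6) = -222*(16 + 48) = -222*64 = -14208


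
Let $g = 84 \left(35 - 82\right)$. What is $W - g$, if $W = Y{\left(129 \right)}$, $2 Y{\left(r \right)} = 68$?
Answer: $3982$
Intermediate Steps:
$Y{\left(r \right)} = 34$ ($Y{\left(r \right)} = \frac{1}{2} \cdot 68 = 34$)
$W = 34$
$g = -3948$ ($g = 84 \left(-47\right) = -3948$)
$W - g = 34 - -3948 = 34 + 3948 = 3982$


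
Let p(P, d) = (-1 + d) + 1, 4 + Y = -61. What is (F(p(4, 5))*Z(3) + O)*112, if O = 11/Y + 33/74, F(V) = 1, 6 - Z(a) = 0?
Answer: 1690696/2405 ≈ 702.99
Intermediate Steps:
Y = -65 (Y = -4 - 61 = -65)
Z(a) = 6 (Z(a) = 6 - 1*0 = 6 + 0 = 6)
p(P, d) = d
O = 1331/4810 (O = 11/(-65) + 33/74 = 11*(-1/65) + 33*(1/74) = -11/65 + 33/74 = 1331/4810 ≈ 0.27672)
(F(p(4, 5))*Z(3) + O)*112 = (1*6 + 1331/4810)*112 = (6 + 1331/4810)*112 = (30191/4810)*112 = 1690696/2405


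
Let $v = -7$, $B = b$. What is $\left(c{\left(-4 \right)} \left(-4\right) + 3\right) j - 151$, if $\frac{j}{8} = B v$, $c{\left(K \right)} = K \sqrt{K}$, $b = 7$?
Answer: $-1327 - 12544 i \approx -1327.0 - 12544.0 i$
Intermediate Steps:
$B = 7$
$c{\left(K \right)} = K^{\frac{3}{2}}$
$j = -392$ ($j = 8 \cdot 7 \left(-7\right) = 8 \left(-49\right) = -392$)
$\left(c{\left(-4 \right)} \left(-4\right) + 3\right) j - 151 = \left(\left(-4\right)^{\frac{3}{2}} \left(-4\right) + 3\right) \left(-392\right) - 151 = \left(- 8 i \left(-4\right) + 3\right) \left(-392\right) - 151 = \left(32 i + 3\right) \left(-392\right) - 151 = \left(3 + 32 i\right) \left(-392\right) - 151 = \left(-1176 - 12544 i\right) - 151 = -1327 - 12544 i$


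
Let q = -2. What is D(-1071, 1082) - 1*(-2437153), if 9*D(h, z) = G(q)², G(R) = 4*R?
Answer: 21934441/9 ≈ 2.4372e+6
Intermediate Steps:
D(h, z) = 64/9 (D(h, z) = (4*(-2))²/9 = (⅑)*(-8)² = (⅑)*64 = 64/9)
D(-1071, 1082) - 1*(-2437153) = 64/9 - 1*(-2437153) = 64/9 + 2437153 = 21934441/9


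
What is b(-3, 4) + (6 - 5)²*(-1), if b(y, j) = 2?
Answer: 1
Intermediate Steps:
b(-3, 4) + (6 - 5)²*(-1) = 2 + (6 - 5)²*(-1) = 2 + 1²*(-1) = 2 + 1*(-1) = 2 - 1 = 1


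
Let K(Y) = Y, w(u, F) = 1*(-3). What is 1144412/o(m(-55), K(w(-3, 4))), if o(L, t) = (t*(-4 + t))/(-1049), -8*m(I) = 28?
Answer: -1200488188/21 ≈ -5.7166e+7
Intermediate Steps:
w(u, F) = -3
m(I) = -7/2 (m(I) = -⅛*28 = -7/2)
o(L, t) = -t*(-4 + t)/1049 (o(L, t) = (t*(-4 + t))*(-1/1049) = -t*(-4 + t)/1049)
1144412/o(m(-55), K(w(-3, 4))) = 1144412/(((1/1049)*(-3)*(4 - 1*(-3)))) = 1144412/(((1/1049)*(-3)*(4 + 3))) = 1144412/(((1/1049)*(-3)*7)) = 1144412/(-21/1049) = 1144412*(-1049/21) = -1200488188/21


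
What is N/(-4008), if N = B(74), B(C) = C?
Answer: -37/2004 ≈ -0.018463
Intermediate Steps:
N = 74
N/(-4008) = 74/(-4008) = 74*(-1/4008) = -37/2004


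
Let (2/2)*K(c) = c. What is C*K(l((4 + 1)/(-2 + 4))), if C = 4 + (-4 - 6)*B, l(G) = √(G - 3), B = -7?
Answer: 37*I*√2 ≈ 52.326*I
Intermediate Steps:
l(G) = √(-3 + G)
K(c) = c
C = 74 (C = 4 + (-4 - 6)*(-7) = 4 - 10*(-7) = 4 + 70 = 74)
C*K(l((4 + 1)/(-2 + 4))) = 74*√(-3 + (4 + 1)/(-2 + 4)) = 74*√(-3 + 5/2) = 74*√(-½) = 74*(I*√2/2) = 37*I*√2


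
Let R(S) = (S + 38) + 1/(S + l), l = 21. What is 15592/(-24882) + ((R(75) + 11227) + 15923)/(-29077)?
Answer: -18107628947/11575902624 ≈ -1.5643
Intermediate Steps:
R(S) = 38 + S + 1/(21 + S) (R(S) = (S + 38) + 1/(S + 21) = (38 + S) + 1/(21 + S) = 38 + S + 1/(21 + S))
15592/(-24882) + ((R(75) + 11227) + 15923)/(-29077) = 15592/(-24882) + (((799 + 75**2 + 59*75)/(21 + 75) + 11227) + 15923)/(-29077) = 15592*(-1/24882) + (((799 + 5625 + 4425)/96 + 11227) + 15923)*(-1/29077) = -7796/12441 + (((1/96)*10849 + 11227) + 15923)*(-1/29077) = -7796/12441 + ((10849/96 + 11227) + 15923)*(-1/29077) = -7796/12441 + (1088641/96 + 15923)*(-1/29077) = -7796/12441 + (2617249/96)*(-1/29077) = -7796/12441 - 2617249/2791392 = -18107628947/11575902624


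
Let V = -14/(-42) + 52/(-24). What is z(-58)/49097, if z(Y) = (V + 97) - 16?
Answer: 475/294582 ≈ 0.0016125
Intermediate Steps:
V = -11/6 (V = -14*(-1/42) + 52*(-1/24) = 1/3 - 13/6 = -11/6 ≈ -1.8333)
z(Y) = 475/6 (z(Y) = (-11/6 + 97) - 16 = 571/6 - 16 = 475/6)
z(-58)/49097 = (475/6)/49097 = (475/6)*(1/49097) = 475/294582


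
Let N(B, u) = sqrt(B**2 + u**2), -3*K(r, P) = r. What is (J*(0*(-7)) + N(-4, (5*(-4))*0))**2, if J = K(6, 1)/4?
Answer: 16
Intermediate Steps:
K(r, P) = -r/3
J = -1/2 (J = -1/3*6/4 = -2*1/4 = -1/2 ≈ -0.50000)
(J*(0*(-7)) + N(-4, (5*(-4))*0))**2 = (-0*(-7) + sqrt((-4)**2 + ((5*(-4))*0)**2))**2 = (-1/2*0 + sqrt(16 + (-20*0)**2))**2 = (0 + sqrt(16 + 0**2))**2 = (0 + sqrt(16 + 0))**2 = (0 + sqrt(16))**2 = (0 + 4)**2 = 4**2 = 16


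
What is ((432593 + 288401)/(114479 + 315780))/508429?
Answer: 720994/218756153111 ≈ 3.2959e-6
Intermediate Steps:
((432593 + 288401)/(114479 + 315780))/508429 = (720994/430259)*(1/508429) = 720994/218756153111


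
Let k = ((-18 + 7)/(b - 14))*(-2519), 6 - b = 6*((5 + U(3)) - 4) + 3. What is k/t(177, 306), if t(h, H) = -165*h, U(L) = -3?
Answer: -2519/2655 ≈ -0.94878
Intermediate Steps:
b = 15 (b = 6 - (6*((5 - 3) - 4) + 3) = 6 - (6*(2 - 4) + 3) = 6 - (6*(-2) + 3) = 6 - (-12 + 3) = 6 - 1*(-9) = 6 + 9 = 15)
k = 27709 (k = ((-18 + 7)/(15 - 14))*(-2519) = -11/1*(-2519) = -11*1*(-2519) = -11*(-2519) = 27709)
k/t(177, 306) = 27709/((-165*177)) = 27709/(-29205) = 27709*(-1/29205) = -2519/2655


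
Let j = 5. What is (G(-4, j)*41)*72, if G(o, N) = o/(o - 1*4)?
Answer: 1476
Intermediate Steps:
G(o, N) = o/(-4 + o) (G(o, N) = o/(o - 4) = o/(-4 + o))
(G(-4, j)*41)*72 = (-4/(-4 - 4)*41)*72 = (-4/(-8)*41)*72 = (-4*(-⅛)*41)*72 = ((½)*41)*72 = (41/2)*72 = 1476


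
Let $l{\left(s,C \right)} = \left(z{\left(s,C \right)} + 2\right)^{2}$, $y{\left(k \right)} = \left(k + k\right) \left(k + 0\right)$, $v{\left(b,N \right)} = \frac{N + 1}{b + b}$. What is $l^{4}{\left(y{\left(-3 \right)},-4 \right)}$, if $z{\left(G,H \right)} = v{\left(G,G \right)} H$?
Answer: $\frac{1}{43046721} \approx 2.3231 \cdot 10^{-8}$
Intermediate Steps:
$v{\left(b,N \right)} = \frac{1 + N}{2 b}$
$y{\left(k \right)} = 2 k^{2}$ ($y{\left(k \right)} = 2 k k = 2 k^{2}$)
$z{\left(G,H \right)} = \frac{H \left(1 + G\right)}{2 G}$ ($z{\left(G,H \right)} = \frac{1 + G}{2 G} H = \frac{H \left(1 + G\right)}{2 G}$)
$l{\left(s,C \right)} = \left(2 + \frac{C \left(1 + s\right)}{2 s}\right)^{2}$ ($l{\left(s,C \right)} = \left(\frac{C \left(1 + s\right)}{2 s} + 2\right)^{2} = \left(2 + \frac{C \left(1 + s\right)}{2 s}\right)^{2}$)
$l^{4}{\left(y{\left(-3 \right)},-4 \right)} = \left(\frac{\left(4 \cdot 2 \left(-3\right)^{2} - 4 \left(1 + 2 \left(-3\right)^{2}\right)\right)^{2}}{4 \cdot 324}\right)^{4} = \left(\frac{\left(4 \cdot 2 \cdot 9 - 4 \left(1 + 2 \cdot 9\right)\right)^{2}}{4 \cdot 324}\right)^{4} = \left(\frac{\left(4 \cdot 18 - 4 \left(1 + 18\right)\right)^{2}}{4 \cdot 324}\right)^{4} = \left(\frac{1}{4} \cdot \frac{1}{324} \left(72 - 76\right)^{2}\right)^{4} = \left(\frac{1}{4} \cdot \frac{1}{324} \left(-4\right)^{2}\right)^{4} = \left(\frac{1}{4} \cdot \frac{1}{324} \cdot 16\right)^{4} = \left(\frac{1}{81}\right)^{4} = \frac{1}{43046721}$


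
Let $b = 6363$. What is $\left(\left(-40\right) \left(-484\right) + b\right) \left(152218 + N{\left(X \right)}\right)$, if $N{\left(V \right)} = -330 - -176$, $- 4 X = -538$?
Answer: $3911542272$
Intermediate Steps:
$X = \frac{269}{2}$ ($X = \left(- \frac{1}{4}\right) \left(-538\right) = \frac{269}{2} \approx 134.5$)
$N{\left(V \right)} = -154$ ($N{\left(V \right)} = -330 + 176 = -154$)
$\left(\left(-40\right) \left(-484\right) + b\right) \left(152218 + N{\left(X \right)}\right) = \left(\left(-40\right) \left(-484\right) + 6363\right) \left(152218 - 154\right) = \left(19360 + 6363\right) 152064 = 25723 \cdot 152064 = 3911542272$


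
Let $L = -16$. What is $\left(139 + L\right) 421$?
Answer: $51783$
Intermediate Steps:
$\left(139 + L\right) 421 = \left(139 - 16\right) 421 = 123 \cdot 421 = 51783$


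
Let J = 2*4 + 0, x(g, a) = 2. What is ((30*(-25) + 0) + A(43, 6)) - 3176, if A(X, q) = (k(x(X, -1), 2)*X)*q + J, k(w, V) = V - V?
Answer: -3918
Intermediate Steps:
k(w, V) = 0
J = 8 (J = 8 + 0 = 8)
A(X, q) = 8 (A(X, q) = (0*X)*q + 8 = 0*q + 8 = 0 + 8 = 8)
((30*(-25) + 0) + A(43, 6)) - 3176 = ((30*(-25) + 0) + 8) - 3176 = ((-750 + 0) + 8) - 3176 = (-750 + 8) - 3176 = -742 - 3176 = -3918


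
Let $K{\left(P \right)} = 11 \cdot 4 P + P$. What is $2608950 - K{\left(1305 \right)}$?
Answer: $2550225$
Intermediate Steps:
$K{\left(P \right)} = 45 P$ ($K{\left(P \right)} = 44 P + P = 45 P$)
$2608950 - K{\left(1305 \right)} = 2608950 - 45 \cdot 1305 = 2608950 - 58725 = 2550225$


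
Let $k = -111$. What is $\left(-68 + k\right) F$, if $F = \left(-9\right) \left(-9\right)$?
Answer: $-14499$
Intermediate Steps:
$F = 81$
$\left(-68 + k\right) F = \left(-68 - 111\right) 81 = \left(-179\right) 81 = -14499$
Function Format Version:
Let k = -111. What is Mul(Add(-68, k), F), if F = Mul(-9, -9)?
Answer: -14499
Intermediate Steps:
F = 81
Mul(Add(-68, k), F) = Mul(Add(-68, -111), 81) = Mul(-179, 81) = -14499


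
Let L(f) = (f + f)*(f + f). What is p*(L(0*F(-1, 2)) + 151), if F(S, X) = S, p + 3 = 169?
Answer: 25066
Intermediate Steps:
p = 166 (p = -3 + 169 = 166)
L(f) = 4*f² (L(f) = (2*f)*(2*f) = 4*f²)
p*(L(0*F(-1, 2)) + 151) = 166*(4*(0*(-1))² + 151) = 166*(4*0² + 151) = 166*(4*0 + 151) = 166*(0 + 151) = 166*151 = 25066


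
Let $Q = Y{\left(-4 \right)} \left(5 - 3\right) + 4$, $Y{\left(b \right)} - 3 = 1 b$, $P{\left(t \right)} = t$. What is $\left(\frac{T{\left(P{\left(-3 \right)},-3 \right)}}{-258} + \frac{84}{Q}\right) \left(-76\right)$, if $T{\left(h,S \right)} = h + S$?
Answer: $- \frac{137332}{43} \approx -3193.8$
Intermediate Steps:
$Y{\left(b \right)} = 3 + b$ ($Y{\left(b \right)} = 3 + 1 b = 3 + b$)
$T{\left(h,S \right)} = S + h$
$Q = 2$ ($Q = \left(3 - 4\right) \left(5 - 3\right) + 4 = - (5 - 3) + 4 = \left(-1\right) 2 + 4 = -2 + 4 = 2$)
$\left(\frac{T{\left(P{\left(-3 \right)},-3 \right)}}{-258} + \frac{84}{Q}\right) \left(-76\right) = \left(\frac{-3 - 3}{-258} + \frac{84}{2}\right) \left(-76\right) = \left(\left(-6\right) \left(- \frac{1}{258}\right) + 84 \cdot \frac{1}{2}\right) \left(-76\right) = \left(\frac{1}{43} + 42\right) \left(-76\right) = \frac{1807}{43} \left(-76\right) = - \frac{137332}{43}$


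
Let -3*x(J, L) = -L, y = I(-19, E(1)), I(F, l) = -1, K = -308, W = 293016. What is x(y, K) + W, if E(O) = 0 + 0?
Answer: 878740/3 ≈ 2.9291e+5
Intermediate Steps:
E(O) = 0
y = -1
x(J, L) = L/3 (x(J, L) = -(-1)*L/3 = L/3)
x(y, K) + W = (⅓)*(-308) + 293016 = -308/3 + 293016 = 878740/3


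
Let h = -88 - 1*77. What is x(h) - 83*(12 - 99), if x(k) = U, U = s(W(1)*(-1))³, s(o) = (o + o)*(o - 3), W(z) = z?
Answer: 7733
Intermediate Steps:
s(o) = 2*o*(-3 + o) (s(o) = (2*o)*(-3 + o) = 2*o*(-3 + o))
h = -165 (h = -88 - 77 = -165)
U = 512 (U = (2*(1*(-1))*(-3 + 1*(-1)))³ = (2*(-1)*(-3 - 1))³ = (2*(-1)*(-4))³ = 8³ = 512)
x(k) = 512
x(h) - 83*(12 - 99) = 512 - 83*(12 - 99) = 512 - 83*(-87) = 512 - 1*(-7221) = 512 + 7221 = 7733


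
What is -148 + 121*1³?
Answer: -27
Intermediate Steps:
-148 + 121*1³ = -148 + 121*1 = -148 + 121 = -27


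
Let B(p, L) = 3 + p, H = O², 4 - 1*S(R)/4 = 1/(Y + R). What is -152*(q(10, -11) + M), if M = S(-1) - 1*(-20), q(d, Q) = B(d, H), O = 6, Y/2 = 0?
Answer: -8056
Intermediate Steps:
Y = 0 (Y = 2*0 = 0)
S(R) = 16 - 4/R (S(R) = 16 - 4/(0 + R) = 16 - 4/R)
H = 36 (H = 6² = 36)
q(d, Q) = 3 + d
M = 40 (M = (16 - 4/(-1)) - 1*(-20) = (16 - 4*(-1)) + 20 = (16 + 4) + 20 = 20 + 20 = 40)
-152*(q(10, -11) + M) = -152*((3 + 10) + 40) = -152*(13 + 40) = -152*53 = -8056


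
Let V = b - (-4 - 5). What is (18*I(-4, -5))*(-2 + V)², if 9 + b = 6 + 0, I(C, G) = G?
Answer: -1440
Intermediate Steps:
b = -3 (b = -9 + (6 + 0) = -9 + 6 = -3)
V = 6 (V = -3 - (-4 - 5) = -3 - 1*(-9) = -3 + 9 = 6)
(18*I(-4, -5))*(-2 + V)² = (18*(-5))*(-2 + 6)² = -90*4² = -90*16 = -1440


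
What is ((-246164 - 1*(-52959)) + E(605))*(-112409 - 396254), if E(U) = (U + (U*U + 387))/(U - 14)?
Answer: 19298188955498/197 ≈ 9.7960e+10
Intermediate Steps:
E(U) = (387 + U + U²)/(-14 + U) (E(U) = (U + (U² + 387))/(-14 + U) = (U + (387 + U²))/(-14 + U) = (387 + U + U²)/(-14 + U))
((-246164 - 1*(-52959)) + E(605))*(-112409 - 396254) = ((-246164 - 1*(-52959)) + (387 + 605 + 605²)/(-14 + 605))*(-112409 - 396254) = ((-246164 + 52959) + (387 + 605 + 366025)/591)*(-508663) = (-193205 + (1/591)*367017)*(-508663) = (-193205 + 122339/197)*(-508663) = -37939046/197*(-508663) = 19298188955498/197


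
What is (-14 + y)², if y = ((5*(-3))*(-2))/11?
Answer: 15376/121 ≈ 127.07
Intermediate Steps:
y = 30/11 (y = -15*(-2)*(1/11) = 30*(1/11) = 30/11 ≈ 2.7273)
(-14 + y)² = (-14 + 30/11)² = (-124/11)² = 15376/121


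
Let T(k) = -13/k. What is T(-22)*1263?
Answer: 16419/22 ≈ 746.32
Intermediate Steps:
T(-22)*1263 = -13/(-22)*1263 = -13*(-1/22)*1263 = (13/22)*1263 = 16419/22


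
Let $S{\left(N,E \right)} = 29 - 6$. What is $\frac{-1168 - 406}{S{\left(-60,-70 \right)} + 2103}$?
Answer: $- \frac{787}{1063} \approx -0.74036$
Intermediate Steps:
$S{\left(N,E \right)} = 23$
$\frac{-1168 - 406}{S{\left(-60,-70 \right)} + 2103} = \frac{-1168 - 406}{23 + 2103} = \frac{-1168 - 406}{2126} = \left(-1574\right) \frac{1}{2126} = - \frac{787}{1063}$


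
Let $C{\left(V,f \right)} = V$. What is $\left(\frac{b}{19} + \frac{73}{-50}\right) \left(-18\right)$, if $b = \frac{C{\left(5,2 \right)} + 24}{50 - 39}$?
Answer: $\frac{124263}{5225} \approx 23.782$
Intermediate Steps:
$b = \frac{29}{11}$ ($b = \frac{5 + 24}{50 - 39} = \frac{29}{11} \approx 2.6364$)
$\left(\frac{b}{19} + \frac{73}{-50}\right) \left(-18\right) = \left(\frac{29}{11 \cdot 19} + \frac{73}{-50}\right) \left(-18\right) = \left(\frac{29}{11} \cdot \frac{1}{19} + 73 \left(- \frac{1}{50}\right)\right) \left(-18\right) = \left(\frac{29}{209} - \frac{73}{50}\right) \left(-18\right) = \left(- \frac{13807}{10450}\right) \left(-18\right) = \frac{124263}{5225}$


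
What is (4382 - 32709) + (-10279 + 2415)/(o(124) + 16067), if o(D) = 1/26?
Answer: -11833610425/417743 ≈ -28328.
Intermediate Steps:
o(D) = 1/26
(4382 - 32709) + (-10279 + 2415)/(o(124) + 16067) = (4382 - 32709) + (-10279 + 2415)/(1/26 + 16067) = -28327 - 7864/417743/26 = -28327 - 7864*26/417743 = -28327 - 204464/417743 = -11833610425/417743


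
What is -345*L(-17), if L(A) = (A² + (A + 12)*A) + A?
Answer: -123165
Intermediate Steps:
L(A) = A + A² + A*(12 + A) (L(A) = (A² + (12 + A)*A) + A = (A² + A*(12 + A)) + A = A + A² + A*(12 + A))
-345*L(-17) = -(-5865)*(13 + 2*(-17)) = -(-5865)*(13 - 34) = -(-5865)*(-21) = -345*357 = -123165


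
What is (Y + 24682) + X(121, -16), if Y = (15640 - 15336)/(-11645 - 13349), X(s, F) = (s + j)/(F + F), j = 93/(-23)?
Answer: 113493086671/4598896 ≈ 24678.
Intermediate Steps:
j = -93/23 (j = 93*(-1/23) = -93/23 ≈ -4.0435)
X(s, F) = (-93/23 + s)/(2*F) (X(s, F) = (s - 93/23)/(F + F) = (-93/23 + s)/((2*F)) = (-93/23 + s)*(1/(2*F)) = (-93/23 + s)/(2*F))
Y = -152/12497 (Y = 304/(-24994) = 304*(-1/24994) = -152/12497 ≈ -0.012163)
(Y + 24682) + X(121, -16) = (-152/12497 + 24682) + (1/46)*(-93 + 23*121)/(-16) = 308450802/12497 + (1/46)*(-1/16)*(-93 + 2783) = 308450802/12497 + (1/46)*(-1/16)*2690 = 308450802/12497 - 1345/368 = 113493086671/4598896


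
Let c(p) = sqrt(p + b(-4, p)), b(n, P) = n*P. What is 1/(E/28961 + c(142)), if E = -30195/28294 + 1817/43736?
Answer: -232070737066101824968/2791563139425436393950969985 - 6552965116002858446318656*I*sqrt(426)/2791563139425436393950969985 ≈ -8.3133e-8 - 0.04845*I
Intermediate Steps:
b(n, P) = P*n
c(p) = sqrt(3)*sqrt(-p) (c(p) = sqrt(p + p*(-4)) = sqrt(p - 4*p) = sqrt(-3*p) = sqrt(3)*sqrt(-p))
E = -90657023/88390456 (E = -30195*1/28294 + 1817*(1/43736) = -30195/28294 + 1817/43736 = -90657023/88390456 ≈ -1.0256)
1/(E/28961 + c(142)) = 1/(-90657023/88390456/28961 + sqrt(3)*sqrt(-1*142)) = 1/(-90657023/88390456*1/28961 + sqrt(3)*sqrt(-142)) = 1/(-90657023/2559875996216 + sqrt(3)*(I*sqrt(142))) = 1/(-90657023/2559875996216 + I*sqrt(426))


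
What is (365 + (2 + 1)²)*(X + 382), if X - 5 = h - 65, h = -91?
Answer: 86394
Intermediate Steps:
X = -151 (X = 5 + (-91 - 65) = 5 - 156 = -151)
(365 + (2 + 1)²)*(X + 382) = (365 + (2 + 1)²)*(-151 + 382) = (365 + 3²)*231 = (365 + 9)*231 = 374*231 = 86394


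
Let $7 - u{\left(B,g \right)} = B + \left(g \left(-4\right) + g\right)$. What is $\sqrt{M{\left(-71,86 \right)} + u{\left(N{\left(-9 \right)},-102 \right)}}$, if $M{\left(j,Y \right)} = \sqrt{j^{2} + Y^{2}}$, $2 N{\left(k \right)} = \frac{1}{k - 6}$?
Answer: $\frac{\sqrt{-269070 + 900 \sqrt{12437}}}{30} \approx 13.691 i$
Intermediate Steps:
$N{\left(k \right)} = \frac{1}{2 \left(-6 + k\right)}$ ($N{\left(k \right)} = \frac{1}{2 \left(k - 6\right)} = \frac{1}{2 \left(-6 + k\right)}$)
$u{\left(B,g \right)} = 7 - B + 3 g$ ($u{\left(B,g \right)} = 7 - \left(B + \left(g \left(-4\right) + g\right)\right) = 7 - \left(B + \left(- 4 g + g\right)\right) = 7 - \left(B - 3 g\right) = 7 - B + 3 g$)
$M{\left(j,Y \right)} = \sqrt{Y^{2} + j^{2}}$
$\sqrt{M{\left(-71,86 \right)} + u{\left(N{\left(-9 \right)},-102 \right)}} = \sqrt{\sqrt{86^{2} + \left(-71\right)^{2}} + \left(7 - \frac{1}{2 \left(-6 - 9\right)} + 3 \left(-102\right)\right)} = \sqrt{\sqrt{7396 + 5041} - \left(299 - \frac{1}{30}\right)} = \sqrt{\sqrt{12437} - \left(299 - \frac{1}{30}\right)} = \sqrt{\sqrt{12437} - \frac{8969}{30}} = \sqrt{- \frac{8969}{30} + \sqrt{12437}}$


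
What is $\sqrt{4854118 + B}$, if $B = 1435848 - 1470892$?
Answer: $\sqrt{4819074} \approx 2195.2$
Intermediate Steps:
$B = -35044$ ($B = 1435848 - 1470892 = -35044$)
$\sqrt{4854118 + B} = \sqrt{4854118 - 35044} = \sqrt{4819074}$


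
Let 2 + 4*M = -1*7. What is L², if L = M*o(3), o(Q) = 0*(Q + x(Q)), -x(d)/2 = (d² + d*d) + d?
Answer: 0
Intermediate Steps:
M = -9/4 (M = -½ + (-1*7)/4 = -½ + (¼)*(-7) = -½ - 7/4 = -9/4 ≈ -2.2500)
x(d) = -4*d² - 2*d (x(d) = -2*((d² + d*d) + d) = -2*((d² + d²) + d) = -2*(2*d² + d) = -2*(d + 2*d²) = -4*d² - 2*d)
o(Q) = 0 (o(Q) = 0*(Q - 2*Q*(1 + 2*Q)) = 0)
L = 0 (L = -9/4*0 = 0)
L² = 0² = 0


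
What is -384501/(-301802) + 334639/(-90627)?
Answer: -66148547351/27351409854 ≈ -2.4185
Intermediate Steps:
-384501/(-301802) + 334639/(-90627) = -384501*(-1/301802) + 334639*(-1/90627) = 384501/301802 - 334639/90627 = -66148547351/27351409854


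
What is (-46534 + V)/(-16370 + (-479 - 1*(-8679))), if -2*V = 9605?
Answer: 102673/16340 ≈ 6.2835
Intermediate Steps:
V = -9605/2 (V = -½*9605 = -9605/2 ≈ -4802.5)
(-46534 + V)/(-16370 + (-479 - 1*(-8679))) = (-46534 - 9605/2)/(-16370 + (-479 - 1*(-8679))) = -102673/(2*(-16370 + (-479 + 8679))) = -102673/(2*(-16370 + 8200)) = -102673/2/(-8170) = -102673/2*(-1/8170) = 102673/16340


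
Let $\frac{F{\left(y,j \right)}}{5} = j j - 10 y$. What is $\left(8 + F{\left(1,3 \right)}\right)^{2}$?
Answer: $9$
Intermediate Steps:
$F{\left(y,j \right)} = - 50 y + 5 j^{2}$ ($F{\left(y,j \right)} = 5 \left(j j - 10 y\right) = 5 \left(j^{2} - 10 y\right) = - 50 y + 5 j^{2}$)
$\left(8 + F{\left(1,3 \right)}\right)^{2} = \left(8 + \left(\left(-50\right) 1 + 5 \cdot 3^{2}\right)\right)^{2} = \left(8 + \left(-50 + 5 \cdot 9\right)\right)^{2} = \left(8 + \left(-50 + 45\right)\right)^{2} = \left(8 - 5\right)^{2} = 3^{2} = 9$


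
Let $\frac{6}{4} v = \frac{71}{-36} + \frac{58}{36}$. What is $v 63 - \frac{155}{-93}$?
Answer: $- \frac{27}{2} \approx -13.5$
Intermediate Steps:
$v = - \frac{13}{54}$ ($v = \frac{2 \left(\frac{71}{-36} + \frac{58}{36}\right)}{3} = \frac{2 \left(71 \left(- \frac{1}{36}\right) + 58 \cdot \frac{1}{36}\right)}{3} = \frac{2 \left(- \frac{71}{36} + \frac{29}{18}\right)}{3} = \frac{2}{3} \left(- \frac{13}{36}\right) = - \frac{13}{54} \approx -0.24074$)
$v 63 - \frac{155}{-93} = \left(- \frac{13}{54}\right) 63 - \frac{155}{-93} = - \frac{91}{6} - - \frac{5}{3} = - \frac{91}{6} + \frac{5}{3} = - \frac{27}{2}$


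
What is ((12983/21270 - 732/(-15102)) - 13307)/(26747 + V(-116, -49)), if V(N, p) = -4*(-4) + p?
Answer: -79152903331/158908496140 ≈ -0.49810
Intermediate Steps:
V(N, p) = 16 + p
((12983/21270 - 732/(-15102)) - 13307)/(26747 + V(-116, -49)) = ((12983/21270 - 732/(-15102)) - 13307)/(26747 + (16 - 49)) = ((12983*(1/21270) - 732*(-1/15102)) - 13307)/(26747 - 33) = ((12983/21270 + 122/2517) - 13307)/26714 = (3919239/5948510 - 13307)*(1/26714) = -79152903331/5948510*1/26714 = -79152903331/158908496140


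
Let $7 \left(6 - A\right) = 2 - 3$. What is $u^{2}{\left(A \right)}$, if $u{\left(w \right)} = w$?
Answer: $\frac{1849}{49} \approx 37.735$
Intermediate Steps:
$A = \frac{43}{7}$ ($A = 6 - \frac{2 - 3}{7} = 6 - - \frac{1}{7} = 6 + \frac{1}{7} = \frac{43}{7} \approx 6.1429$)
$u^{2}{\left(A \right)} = \left(\frac{43}{7}\right)^{2} = \frac{1849}{49}$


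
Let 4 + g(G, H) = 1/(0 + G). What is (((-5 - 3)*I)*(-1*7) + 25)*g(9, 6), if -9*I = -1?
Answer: -9835/81 ≈ -121.42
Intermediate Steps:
I = 1/9 (I = -1/9*(-1) = 1/9 ≈ 0.11111)
g(G, H) = -4 + 1/G (g(G, H) = -4 + 1/(0 + G) = -4 + 1/G)
(((-5 - 3)*I)*(-1*7) + 25)*g(9, 6) = (((-5 - 3)*(1/9))*(-1*7) + 25)*(-4 + 1/9) = (-8*1/9*(-7) + 25)*(-4 + 1/9) = (-8/9*(-7) + 25)*(-35/9) = (56/9 + 25)*(-35/9) = (281/9)*(-35/9) = -9835/81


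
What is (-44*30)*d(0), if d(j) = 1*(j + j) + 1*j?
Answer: 0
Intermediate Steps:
d(j) = 3*j (d(j) = 1*(2*j) + j = 2*j + j = 3*j)
(-44*30)*d(0) = (-44*30)*(3*0) = -1320*0 = 0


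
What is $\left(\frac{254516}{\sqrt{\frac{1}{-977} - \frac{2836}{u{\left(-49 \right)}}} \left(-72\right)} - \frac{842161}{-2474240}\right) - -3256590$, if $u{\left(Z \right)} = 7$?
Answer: $\frac{8057586083761}{2474240} + \frac{63629 i \sqrt{156606261}}{4534002} \approx 3.2566 \cdot 10^{6} + 175.62 i$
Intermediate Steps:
$\left(\frac{254516}{\sqrt{\frac{1}{-977} - \frac{2836}{u{\left(-49 \right)}}} \left(-72\right)} - \frac{842161}{-2474240}\right) - -3256590 = \left(\frac{254516}{\sqrt{\frac{1}{-977} - \frac{2836}{7}} \left(-72\right)} - \frac{842161}{-2474240}\right) - -3256590 = \left(\frac{254516}{\sqrt{- \frac{1}{977} - \frac{2836}{7}} \left(-72\right)} - - \frac{842161}{2474240}\right) + 3256590 = \left(\frac{254516}{\sqrt{- \frac{1}{977} - \frac{2836}{7}} \left(-72\right)} + \frac{842161}{2474240}\right) + 3256590 = \left(\frac{254516}{\sqrt{- \frac{2770779}{6839}} \left(-72\right)} + \frac{842161}{2474240}\right) + 3256590 = \left(\frac{254516}{\frac{11 i \sqrt{156606261}}{6839} \left(-72\right)} + \frac{842161}{2474240}\right) + 3256590 = \left(\frac{254516}{\left(- \frac{792}{6839}\right) i \sqrt{156606261}} + \frac{842161}{2474240}\right) + 3256590 = \left(254516 \frac{i \sqrt{156606261}}{18136008} + \frac{842161}{2474240}\right) + 3256590 = \left(\frac{63629 i \sqrt{156606261}}{4534002} + \frac{842161}{2474240}\right) + 3256590 = \left(\frac{842161}{2474240} + \frac{63629 i \sqrt{156606261}}{4534002}\right) + 3256590 = \frac{8057586083761}{2474240} + \frac{63629 i \sqrt{156606261}}{4534002}$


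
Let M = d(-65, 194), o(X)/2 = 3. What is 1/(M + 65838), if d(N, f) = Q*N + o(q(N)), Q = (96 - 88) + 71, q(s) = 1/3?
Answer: 1/60709 ≈ 1.6472e-5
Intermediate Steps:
q(s) = ⅓
o(X) = 6 (o(X) = 2*3 = 6)
Q = 79 (Q = 8 + 71 = 79)
d(N, f) = 6 + 79*N (d(N, f) = 79*N + 6 = 6 + 79*N)
M = -5129 (M = 6 + 79*(-65) = 6 - 5135 = -5129)
1/(M + 65838) = 1/(-5129 + 65838) = 1/60709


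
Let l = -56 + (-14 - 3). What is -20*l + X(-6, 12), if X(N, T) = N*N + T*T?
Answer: 1640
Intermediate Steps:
X(N, T) = N**2 + T**2
l = -73 (l = -56 - 17 = -73)
-20*l + X(-6, 12) = -20*(-73) + ((-6)**2 + 12**2) = 1460 + (36 + 144) = 1460 + 180 = 1640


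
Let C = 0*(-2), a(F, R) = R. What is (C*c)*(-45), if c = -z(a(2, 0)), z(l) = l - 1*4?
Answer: 0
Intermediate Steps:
z(l) = -4 + l (z(l) = l - 4 = -4 + l)
C = 0
c = 4 (c = -(-4 + 0) = -1*(-4) = 4)
(C*c)*(-45) = (0*4)*(-45) = 0*(-45) = 0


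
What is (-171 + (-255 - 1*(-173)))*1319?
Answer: -333707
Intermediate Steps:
(-171 + (-255 - 1*(-173)))*1319 = (-171 + (-255 + 173))*1319 = (-171 - 82)*1319 = -253*1319 = -333707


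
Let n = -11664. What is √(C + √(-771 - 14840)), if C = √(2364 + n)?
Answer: √I*√(√15611 + 10*√93) ≈ 10.521 + 10.521*I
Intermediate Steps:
C = 10*I*√93 (C = √(2364 - 11664) = √(-9300) = 10*I*√93 ≈ 96.437*I)
√(C + √(-771 - 14840)) = √(10*I*√93 + √(-771 - 14840)) = √(10*I*√93 + √(-15611)) = √(10*I*√93 + I*√15611) = √(I*√15611 + 10*I*√93)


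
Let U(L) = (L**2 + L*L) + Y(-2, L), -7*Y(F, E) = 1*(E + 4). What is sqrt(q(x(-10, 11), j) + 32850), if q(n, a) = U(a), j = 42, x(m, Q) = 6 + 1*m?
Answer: 10*sqrt(17822)/7 ≈ 190.71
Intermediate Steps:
x(m, Q) = 6 + m
Y(F, E) = -4/7 - E/7 (Y(F, E) = -(E + 4)/7 = -(4 + E)/7 = -4/7 - E/7)
U(L) = -4/7 + 2*L**2 - L/7 (U(L) = (L**2 + L*L) + (-4/7 - L/7) = (L**2 + L**2) + (-4/7 - L/7) = 2*L**2 + (-4/7 - L/7) = -4/7 + 2*L**2 - L/7)
q(n, a) = -4/7 + 2*a**2 - a/7
sqrt(q(x(-10, 11), j) + 32850) = sqrt((-4/7 + 2*42**2 - 1/7*42) + 32850) = sqrt((-4/7 + 2*1764 - 6) + 32850) = sqrt((-4/7 + 3528 - 6) + 32850) = sqrt(24650/7 + 32850) = sqrt(254600/7) = 10*sqrt(17822)/7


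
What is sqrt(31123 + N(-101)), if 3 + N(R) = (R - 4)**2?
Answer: sqrt(42145) ≈ 205.29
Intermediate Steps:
N(R) = -3 + (-4 + R)**2 (N(R) = -3 + (R - 4)**2 = -3 + (-4 + R)**2)
sqrt(31123 + N(-101)) = sqrt(31123 + (-3 + (-4 - 101)**2)) = sqrt(31123 + (-3 + (-105)**2)) = sqrt(31123 + (-3 + 11025)) = sqrt(31123 + 11022) = sqrt(42145)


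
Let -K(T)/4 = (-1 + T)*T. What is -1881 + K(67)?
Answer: -19569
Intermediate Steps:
K(T) = -4*T*(-1 + T) (K(T) = -4*(-1 + T)*T = -4*T*(-1 + T))
-1881 + K(67) = -1881 + 4*67*(1 - 1*67) = -1881 + 4*67*(1 - 67) = -1881 + 4*67*(-66) = -1881 - 17688 = -19569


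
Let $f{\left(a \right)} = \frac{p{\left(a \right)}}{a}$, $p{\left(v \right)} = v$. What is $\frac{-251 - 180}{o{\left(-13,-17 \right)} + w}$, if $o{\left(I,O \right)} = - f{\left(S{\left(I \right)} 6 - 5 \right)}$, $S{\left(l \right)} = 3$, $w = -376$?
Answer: $\frac{431}{377} \approx 1.1432$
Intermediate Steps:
$f{\left(a \right)} = 1$ ($f{\left(a \right)} = \frac{a}{a} = 1$)
$o{\left(I,O \right)} = -1$ ($o{\left(I,O \right)} = \left(-1\right) 1 = -1$)
$\frac{-251 - 180}{o{\left(-13,-17 \right)} + w} = \frac{-251 - 180}{-1 - 376} = - \frac{431}{-377} = \left(-431\right) \left(- \frac{1}{377}\right) = \frac{431}{377}$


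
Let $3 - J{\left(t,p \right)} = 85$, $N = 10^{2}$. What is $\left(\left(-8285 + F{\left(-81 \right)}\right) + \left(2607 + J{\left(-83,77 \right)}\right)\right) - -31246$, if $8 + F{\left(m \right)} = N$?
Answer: $25578$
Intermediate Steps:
$N = 100$
$J{\left(t,p \right)} = -82$ ($J{\left(t,p \right)} = 3 - 85 = -82$)
$F{\left(m \right)} = 92$ ($F{\left(m \right)} = -8 + 100 = 92$)
$\left(\left(-8285 + F{\left(-81 \right)}\right) + \left(2607 + J{\left(-83,77 \right)}\right)\right) - -31246 = \left(\left(-8285 + 92\right) + \left(2607 - 82\right)\right) - -31246 = \left(-8193 + 2525\right) + 31246 = -5668 + 31246 = 25578$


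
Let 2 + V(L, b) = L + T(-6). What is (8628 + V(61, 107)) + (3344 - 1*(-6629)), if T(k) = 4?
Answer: 18664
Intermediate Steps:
V(L, b) = 2 + L (V(L, b) = -2 + (L + 4) = -2 + (4 + L) = 2 + L)
(8628 + V(61, 107)) + (3344 - 1*(-6629)) = (8628 + (2 + 61)) + (3344 - 1*(-6629)) = (8628 + 63) + (3344 + 6629) = 8691 + 9973 = 18664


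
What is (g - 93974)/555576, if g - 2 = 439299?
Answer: 115109/185192 ≈ 0.62157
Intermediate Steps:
g = 439301 (g = 2 + 439299 = 439301)
(g - 93974)/555576 = (439301 - 93974)/555576 = 345327*(1/555576) = 115109/185192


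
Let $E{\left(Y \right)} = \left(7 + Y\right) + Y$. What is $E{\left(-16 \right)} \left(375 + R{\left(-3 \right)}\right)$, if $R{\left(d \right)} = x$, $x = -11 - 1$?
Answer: $-9075$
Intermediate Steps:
$x = -12$
$R{\left(d \right)} = -12$
$E{\left(Y \right)} = 7 + 2 Y$
$E{\left(-16 \right)} \left(375 + R{\left(-3 \right)}\right) = \left(7 + 2 \left(-16\right)\right) \left(375 - 12\right) = \left(7 - 32\right) 363 = \left(-25\right) 363 = -9075$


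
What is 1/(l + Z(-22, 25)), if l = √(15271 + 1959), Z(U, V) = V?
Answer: -5/3321 + √17230/16605 ≈ 0.0063995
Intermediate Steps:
l = √17230 ≈ 131.26
1/(l + Z(-22, 25)) = 1/(√17230 + 25) = 1/(25 + √17230)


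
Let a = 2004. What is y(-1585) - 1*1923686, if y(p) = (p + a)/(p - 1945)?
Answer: -6790611999/3530 ≈ -1.9237e+6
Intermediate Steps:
y(p) = (2004 + p)/(-1945 + p) (y(p) = (p + 2004)/(p - 1945) = (2004 + p)/(-1945 + p))
y(-1585) - 1*1923686 = (2004 - 1585)/(-1945 - 1585) - 1*1923686 = 419/(-3530) - 1923686 = -1/3530*419 - 1923686 = -419/3530 - 1923686 = -6790611999/3530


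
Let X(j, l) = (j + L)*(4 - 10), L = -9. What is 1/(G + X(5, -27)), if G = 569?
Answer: 1/593 ≈ 0.0016863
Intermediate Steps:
X(j, l) = 54 - 6*j (X(j, l) = (j - 9)*(4 - 10) = (-9 + j)*(-6) = 54 - 6*j)
1/(G + X(5, -27)) = 1/(569 + (54 - 6*5)) = 1/(569 + (54 - 30)) = 1/(569 + 24) = 1/593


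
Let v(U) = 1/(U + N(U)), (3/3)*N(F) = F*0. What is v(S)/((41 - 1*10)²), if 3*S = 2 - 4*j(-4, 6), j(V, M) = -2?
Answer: 3/9610 ≈ 0.00031217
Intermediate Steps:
N(F) = 0 (N(F) = F*0 = 0)
S = 10/3 (S = (2 - 4*(-2))/3 = (2 + 8)/3 = (⅓)*10 = 10/3 ≈ 3.3333)
v(U) = 1/U (v(U) = 1/(U + 0) = 1/U)
v(S)/((41 - 1*10)²) = 1/((10/3)*((41 - 1*10)²)) = 3/(10*((41 - 10)²)) = 3/(10*(31²)) = (3/10)/961 = (3/10)*(1/961) = 3/9610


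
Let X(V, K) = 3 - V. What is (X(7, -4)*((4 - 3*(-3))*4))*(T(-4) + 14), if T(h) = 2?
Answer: -3328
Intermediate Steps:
(X(7, -4)*((4 - 3*(-3))*4))*(T(-4) + 14) = ((3 - 1*7)*((4 - 3*(-3))*4))*(2 + 14) = ((3 - 7)*((4 + 9)*4))*16 = -52*4*16 = -4*52*16 = -208*16 = -3328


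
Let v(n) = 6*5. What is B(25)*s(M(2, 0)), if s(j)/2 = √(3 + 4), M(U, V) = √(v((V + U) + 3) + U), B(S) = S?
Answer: 50*√7 ≈ 132.29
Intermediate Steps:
v(n) = 30
M(U, V) = √(30 + U)
s(j) = 2*√7 (s(j) = 2*√(3 + 4) = 2*√7)
B(25)*s(M(2, 0)) = 25*(2*√7) = 50*√7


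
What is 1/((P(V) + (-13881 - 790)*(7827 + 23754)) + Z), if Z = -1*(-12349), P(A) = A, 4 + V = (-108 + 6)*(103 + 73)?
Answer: -1/463330458 ≈ -2.1583e-9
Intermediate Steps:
V = -17956 (V = -4 + (-108 + 6)*(103 + 73) = -4 - 102*176 = -4 - 17952 = -17956)
Z = 12349
1/((P(V) + (-13881 - 790)*(7827 + 23754)) + Z) = 1/((-17956 + (-13881 - 790)*(7827 + 23754)) + 12349) = 1/((-17956 - 14671*31581) + 12349) = 1/((-17956 - 463324851) + 12349) = 1/(-463342807 + 12349) = 1/(-463330458) = -1/463330458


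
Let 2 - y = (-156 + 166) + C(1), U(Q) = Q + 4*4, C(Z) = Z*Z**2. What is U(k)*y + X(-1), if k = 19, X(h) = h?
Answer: -316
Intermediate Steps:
C(Z) = Z**3
U(Q) = 16 + Q (U(Q) = Q + 16 = 16 + Q)
y = -9 (y = 2 - ((-156 + 166) + 1**3) = 2 - (10 + 1) = 2 - 1*11 = 2 - 11 = -9)
U(k)*y + X(-1) = (16 + 19)*(-9) - 1 = 35*(-9) - 1 = -315 - 1 = -316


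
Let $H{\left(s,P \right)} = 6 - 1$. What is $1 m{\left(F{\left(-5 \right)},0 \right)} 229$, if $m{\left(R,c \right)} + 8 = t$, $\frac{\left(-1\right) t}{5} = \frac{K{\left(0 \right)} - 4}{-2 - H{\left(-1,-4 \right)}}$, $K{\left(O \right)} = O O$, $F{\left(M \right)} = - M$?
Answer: $- \frac{17404}{7} \approx -2486.3$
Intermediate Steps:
$H{\left(s,P \right)} = 5$ ($H{\left(s,P \right)} = 6 - 1 = 5$)
$K{\left(O \right)} = O^{2}$
$t = - \frac{20}{7}$ ($t = - 5 \frac{0^{2} - 4}{-2 - 5} = - 5 \frac{0 - 4}{-2 - 5} = - 5 \left(- \frac{4}{-7}\right) = - 5 \left(\left(-4\right) \left(- \frac{1}{7}\right)\right) = \left(-5\right) \frac{4}{7} = - \frac{20}{7} \approx -2.8571$)
$m{\left(R,c \right)} = - \frac{76}{7}$ ($m{\left(R,c \right)} = -8 - \frac{20}{7} = - \frac{76}{7}$)
$1 m{\left(F{\left(-5 \right)},0 \right)} 229 = 1 \left(- \frac{76}{7}\right) 229 = \left(- \frac{76}{7}\right) 229 = - \frac{17404}{7}$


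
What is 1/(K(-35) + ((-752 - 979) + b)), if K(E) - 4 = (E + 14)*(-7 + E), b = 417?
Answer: -1/428 ≈ -0.0023364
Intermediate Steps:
K(E) = 4 + (-7 + E)*(14 + E) (K(E) = 4 + (E + 14)*(-7 + E) = 4 + (14 + E)*(-7 + E) = 4 + (-7 + E)*(14 + E))
1/(K(-35) + ((-752 - 979) + b)) = 1/((-94 + (-35)**2 + 7*(-35)) + ((-752 - 979) + 417)) = 1/((-94 + 1225 - 245) + (-1731 + 417)) = 1/(886 - 1314) = 1/(-428) = -1/428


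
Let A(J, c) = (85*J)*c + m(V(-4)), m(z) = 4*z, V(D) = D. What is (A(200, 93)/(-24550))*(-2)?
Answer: 1580984/12275 ≈ 128.80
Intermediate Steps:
A(J, c) = -16 + 85*J*c (A(J, c) = (85*J)*c + 4*(-4) = 85*J*c - 16 = -16 + 85*J*c)
(A(200, 93)/(-24550))*(-2) = ((-16 + 85*200*93)/(-24550))*(-2) = ((-16 + 1581000)*(-1/24550))*(-2) = (1580984*(-1/24550))*(-2) = -790492/12275*(-2) = 1580984/12275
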